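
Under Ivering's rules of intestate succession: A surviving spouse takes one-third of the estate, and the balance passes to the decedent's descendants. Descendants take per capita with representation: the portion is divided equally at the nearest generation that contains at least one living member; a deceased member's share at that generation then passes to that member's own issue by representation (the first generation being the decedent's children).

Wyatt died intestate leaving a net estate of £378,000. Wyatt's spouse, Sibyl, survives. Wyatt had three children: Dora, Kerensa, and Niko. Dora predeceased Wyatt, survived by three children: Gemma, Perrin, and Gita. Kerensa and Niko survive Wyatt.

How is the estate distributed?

Sibyl: £126,000; Gemma: £28,000; Perrin: £28,000; Gita: £28,000; Kerensa: £84,000; Niko: £84,000

Sibyl takes one-third of £378,000 = £126,000. The remaining £252,000 passes to the descendants.
The descendants' portion (£252,000) is divided into 3 shares of £84,000: Kerensa and Niko each take £84,000; Dora's £84,000 share passes to Dora's issue.
Dora's share (£84,000) is divided into 3 shares of £28,000: Gemma, Perrin, and Gita each take £28,000.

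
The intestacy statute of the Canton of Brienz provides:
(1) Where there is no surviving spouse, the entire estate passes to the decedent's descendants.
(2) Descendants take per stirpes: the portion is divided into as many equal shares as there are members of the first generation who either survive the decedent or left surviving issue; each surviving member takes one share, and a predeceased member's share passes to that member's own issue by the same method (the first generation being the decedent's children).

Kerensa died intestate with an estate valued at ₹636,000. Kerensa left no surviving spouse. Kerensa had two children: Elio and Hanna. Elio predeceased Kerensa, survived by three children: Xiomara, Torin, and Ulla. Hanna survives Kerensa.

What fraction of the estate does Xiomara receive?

Xiomara receives 1/6 of the estate.

The entire ₹636,000 passes to the descendants.
That amount (₹636,000) is divided into 2 shares of ₹318,000: Hanna takes ₹318,000; Elio's ₹318,000 share passes to Elio's issue.
Elio's share (₹318,000) is divided into 3 shares of ₹106,000: Xiomara, Torin, and Ulla each take ₹106,000.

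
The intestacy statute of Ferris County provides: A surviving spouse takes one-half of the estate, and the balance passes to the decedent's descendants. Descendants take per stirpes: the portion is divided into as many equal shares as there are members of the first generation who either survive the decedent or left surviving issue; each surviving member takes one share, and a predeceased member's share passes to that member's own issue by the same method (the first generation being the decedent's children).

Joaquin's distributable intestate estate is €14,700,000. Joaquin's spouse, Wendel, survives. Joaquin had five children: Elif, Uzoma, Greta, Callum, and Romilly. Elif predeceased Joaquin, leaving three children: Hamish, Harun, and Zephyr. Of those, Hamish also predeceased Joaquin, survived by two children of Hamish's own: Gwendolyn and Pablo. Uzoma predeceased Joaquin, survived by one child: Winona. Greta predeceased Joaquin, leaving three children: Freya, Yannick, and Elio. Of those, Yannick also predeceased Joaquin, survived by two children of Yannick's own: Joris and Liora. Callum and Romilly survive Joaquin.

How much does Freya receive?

Wendel takes one-half of €14,700,000 = €7,350,000. The remaining €7,350,000 passes to the descendants.
The descendants' portion (€7,350,000) is divided into 5 shares of €1,470,000: Callum and Romilly each take €1,470,000; Elif's €1,470,000 share passes to Elif's issue; Uzoma's €1,470,000 share passes to Uzoma's issue; Greta's €1,470,000 share passes to Greta's issue.
Elif's share (€1,470,000) is divided into 3 shares of €490,000: Harun and Zephyr each take €490,000; Hamish's €490,000 share passes to Hamish's issue.
Hamish's share (€490,000) is divided into 2 shares of €245,000: Gwendolyn and Pablo each take €245,000.
Uzoma's share (€1,470,000) passes entirely to Winona.
Greta's share (€1,470,000) is divided into 3 shares of €490,000: Freya and Elio each take €490,000; Yannick's €490,000 share passes to Yannick's issue.
Yannick's share (€490,000) is divided into 2 shares of €245,000: Joris and Liora each take €245,000.

Freya receives €490,000.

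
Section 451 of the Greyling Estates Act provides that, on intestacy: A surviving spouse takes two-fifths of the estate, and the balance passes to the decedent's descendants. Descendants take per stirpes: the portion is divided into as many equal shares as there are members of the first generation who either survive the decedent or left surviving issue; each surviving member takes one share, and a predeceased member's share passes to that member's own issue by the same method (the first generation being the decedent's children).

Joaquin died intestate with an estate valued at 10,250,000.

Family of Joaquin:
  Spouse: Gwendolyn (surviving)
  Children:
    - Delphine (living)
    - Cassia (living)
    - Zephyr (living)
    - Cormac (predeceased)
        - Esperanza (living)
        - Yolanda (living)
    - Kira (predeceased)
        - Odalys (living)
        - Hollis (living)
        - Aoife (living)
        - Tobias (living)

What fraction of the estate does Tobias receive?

Gwendolyn takes two-fifths of 10,250,000 = 4,100,000. The remaining 6,150,000 passes to the descendants.
The descendants' portion (6,150,000) is divided into 5 shares of 1,230,000: Delphine, Cassia, and Zephyr each take 1,230,000; Cormac's 1,230,000 share passes to Cormac's issue; Kira's 1,230,000 share passes to Kira's issue.
Cormac's share (1,230,000) is divided into 2 shares of 615,000: Esperanza and Yolanda each take 615,000.
Kira's share (1,230,000) is divided into 4 shares of 307,500: Odalys, Hollis, Aoife, and Tobias each take 307,500.

Tobias receives 3/100 of the estate.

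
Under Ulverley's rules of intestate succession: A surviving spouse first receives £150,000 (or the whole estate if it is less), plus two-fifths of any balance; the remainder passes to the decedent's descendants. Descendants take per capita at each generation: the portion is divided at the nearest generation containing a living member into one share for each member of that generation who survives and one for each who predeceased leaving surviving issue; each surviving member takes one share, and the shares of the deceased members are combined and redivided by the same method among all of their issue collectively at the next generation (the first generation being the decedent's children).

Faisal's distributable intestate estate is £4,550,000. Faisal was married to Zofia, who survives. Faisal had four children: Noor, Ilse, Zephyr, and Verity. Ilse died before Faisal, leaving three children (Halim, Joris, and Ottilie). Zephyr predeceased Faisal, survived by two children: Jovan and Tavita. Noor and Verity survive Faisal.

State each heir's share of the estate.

Zofia first takes £150,000, leaving a balance of £4,400,000. Zofia then takes two-fifths of the balance (£1,760,000), for a total of £1,910,000. The remaining £2,640,000 passes to the descendants.
The descendants' portion (£2,640,000) is divided at the children's generation into 4 shares of £660,000. Noor and Verity each take £660,000. The 2 shares of the deceased (Ilse and Zephyr) are combined into a pool of £1,320,000.
That pool (£1,320,000) is divided at the grandchildren's generation equally among Halim, Joris, Ottilie, Jovan, and Tavita: £264,000 each.

Zofia: £1,910,000; Noor: £660,000; Halim: £264,000; Joris: £264,000; Ottilie: £264,000; Jovan: £264,000; Tavita: £264,000; Verity: £660,000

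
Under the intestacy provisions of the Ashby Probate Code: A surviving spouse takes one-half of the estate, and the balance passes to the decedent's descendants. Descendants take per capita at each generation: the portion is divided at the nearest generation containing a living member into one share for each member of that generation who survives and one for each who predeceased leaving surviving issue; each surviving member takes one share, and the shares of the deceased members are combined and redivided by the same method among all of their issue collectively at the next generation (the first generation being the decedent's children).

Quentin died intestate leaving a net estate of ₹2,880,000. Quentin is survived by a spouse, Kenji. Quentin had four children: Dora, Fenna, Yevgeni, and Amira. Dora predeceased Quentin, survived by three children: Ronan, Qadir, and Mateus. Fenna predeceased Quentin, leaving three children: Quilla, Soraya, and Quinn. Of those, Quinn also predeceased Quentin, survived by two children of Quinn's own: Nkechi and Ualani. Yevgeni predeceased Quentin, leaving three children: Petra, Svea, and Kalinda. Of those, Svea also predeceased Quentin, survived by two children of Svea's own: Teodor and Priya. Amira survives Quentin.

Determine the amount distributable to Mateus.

Kenji takes one-half of ₹2,880,000 = ₹1,440,000. The remaining ₹1,440,000 passes to the descendants.
The descendants' portion (₹1,440,000) is divided at the children's generation into 4 shares of ₹360,000. Amira takes ₹360,000. The 3 shares of the deceased (Dora, Fenna, and Yevgeni) are combined into a pool of ₹1,080,000.
That pool (₹1,080,000) is divided at the grandchildren's generation into 9 shares of ₹120,000. Ronan, Qadir, Mateus, Quilla, Soraya, Petra, and Kalinda each take ₹120,000. The 2 shares of the deceased (Quinn and Svea) are combined into a pool of ₹240,000.
That pool (₹240,000) is divided at the great-grandchildren's generation equally among Nkechi, Ualani, Teodor, and Priya: ₹60,000 each.

Mateus receives ₹120,000.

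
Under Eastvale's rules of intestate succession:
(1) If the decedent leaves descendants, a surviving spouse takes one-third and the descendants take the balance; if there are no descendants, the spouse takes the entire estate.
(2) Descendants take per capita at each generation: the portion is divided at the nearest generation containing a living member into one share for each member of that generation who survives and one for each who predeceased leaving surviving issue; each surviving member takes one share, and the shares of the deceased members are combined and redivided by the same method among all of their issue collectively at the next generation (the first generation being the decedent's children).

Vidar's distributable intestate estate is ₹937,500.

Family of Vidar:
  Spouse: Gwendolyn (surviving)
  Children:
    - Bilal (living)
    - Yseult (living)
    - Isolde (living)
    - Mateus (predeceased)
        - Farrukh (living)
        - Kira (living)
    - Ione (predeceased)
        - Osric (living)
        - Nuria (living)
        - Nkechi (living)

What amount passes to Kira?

Kira receives ₹50,000.

Gwendolyn takes one-third of ₹937,500 = ₹312,500. The remaining ₹625,000 passes to the descendants.
The descendants' portion (₹625,000) is divided at the children's generation into 5 shares of ₹125,000. Bilal, Yseult, and Isolde each take ₹125,000. The 2 shares of the deceased (Mateus and Ione) are combined into a pool of ₹250,000.
That pool (₹250,000) is divided at the grandchildren's generation equally among Farrukh, Kira, Osric, Nuria, and Nkechi: ₹50,000 each.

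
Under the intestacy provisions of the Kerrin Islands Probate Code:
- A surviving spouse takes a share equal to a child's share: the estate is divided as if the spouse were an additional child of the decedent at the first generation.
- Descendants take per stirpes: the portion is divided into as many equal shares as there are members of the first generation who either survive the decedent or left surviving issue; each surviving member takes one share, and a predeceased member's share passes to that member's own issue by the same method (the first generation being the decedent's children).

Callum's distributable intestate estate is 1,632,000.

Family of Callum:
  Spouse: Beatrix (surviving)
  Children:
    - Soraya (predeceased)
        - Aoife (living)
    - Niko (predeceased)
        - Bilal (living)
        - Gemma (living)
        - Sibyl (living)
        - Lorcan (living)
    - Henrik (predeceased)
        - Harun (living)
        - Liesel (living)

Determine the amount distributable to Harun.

Harun receives 204,000.

The spouse counts as an additional share at the children's level, so there are 4 primary shares of 408,000. Beatrix takes one such share (408,000).
The children's combined portion (1,224,000) is divided into 3 shares of 408,000: Soraya's 408,000 share passes to Soraya's issue; Niko's 408,000 share passes to Niko's issue; Henrik's 408,000 share passes to Henrik's issue.
Soraya's share (408,000) passes entirely to Aoife.
Niko's share (408,000) is divided into 4 shares of 102,000: Bilal, Gemma, Sibyl, and Lorcan each take 102,000.
Henrik's share (408,000) is divided into 2 shares of 204,000: Harun and Liesel each take 204,000.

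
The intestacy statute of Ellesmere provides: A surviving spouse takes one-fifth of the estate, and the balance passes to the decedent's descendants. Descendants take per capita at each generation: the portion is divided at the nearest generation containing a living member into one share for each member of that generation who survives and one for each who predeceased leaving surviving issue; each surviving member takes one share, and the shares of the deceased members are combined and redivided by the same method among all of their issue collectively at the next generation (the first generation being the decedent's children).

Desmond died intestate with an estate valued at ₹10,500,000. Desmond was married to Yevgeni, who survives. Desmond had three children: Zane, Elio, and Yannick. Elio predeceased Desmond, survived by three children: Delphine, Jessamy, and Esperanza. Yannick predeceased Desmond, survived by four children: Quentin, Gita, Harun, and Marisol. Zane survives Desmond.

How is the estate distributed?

Yevgeni takes one-fifth of ₹10,500,000 = ₹2,100,000. The remaining ₹8,400,000 passes to the descendants.
The descendants' portion (₹8,400,000) is divided at the children's generation into 3 shares of ₹2,800,000. Zane takes ₹2,800,000. The 2 shares of the deceased (Elio and Yannick) are combined into a pool of ₹5,600,000.
That pool (₹5,600,000) is divided at the grandchildren's generation equally among Delphine, Jessamy, Esperanza, Quentin, Gita, Harun, and Marisol: ₹800,000 each.

Yevgeni: ₹2,100,000; Zane: ₹2,800,000; Delphine: ₹800,000; Jessamy: ₹800,000; Esperanza: ₹800,000; Quentin: ₹800,000; Gita: ₹800,000; Harun: ₹800,000; Marisol: ₹800,000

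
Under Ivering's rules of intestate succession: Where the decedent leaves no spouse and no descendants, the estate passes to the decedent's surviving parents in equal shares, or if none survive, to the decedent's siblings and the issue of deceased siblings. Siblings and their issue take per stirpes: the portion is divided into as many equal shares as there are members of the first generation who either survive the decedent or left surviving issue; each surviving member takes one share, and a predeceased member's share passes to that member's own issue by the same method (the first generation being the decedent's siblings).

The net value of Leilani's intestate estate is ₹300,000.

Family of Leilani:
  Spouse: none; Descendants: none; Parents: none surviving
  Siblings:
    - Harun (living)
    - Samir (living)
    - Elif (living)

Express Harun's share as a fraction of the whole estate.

The entire ₹300,000 passes to the siblings and their issue.
That amount (₹300,000) is divided into 3 shares of ₹100,000: Harun, Samir, and Elif each take ₹100,000.

Harun receives 1/3 of the estate.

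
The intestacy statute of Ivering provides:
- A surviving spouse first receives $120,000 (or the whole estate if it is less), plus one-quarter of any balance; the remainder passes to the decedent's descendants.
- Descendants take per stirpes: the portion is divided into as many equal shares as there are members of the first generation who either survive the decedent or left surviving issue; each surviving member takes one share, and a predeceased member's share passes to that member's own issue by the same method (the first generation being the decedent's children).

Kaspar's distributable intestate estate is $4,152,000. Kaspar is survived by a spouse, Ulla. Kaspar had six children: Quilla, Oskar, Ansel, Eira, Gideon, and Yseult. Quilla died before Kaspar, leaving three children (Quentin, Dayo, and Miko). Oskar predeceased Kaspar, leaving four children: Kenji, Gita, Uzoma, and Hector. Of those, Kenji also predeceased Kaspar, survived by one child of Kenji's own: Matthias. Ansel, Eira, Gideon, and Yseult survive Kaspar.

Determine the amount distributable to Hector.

Hector receives $126,000.

Ulla first takes $120,000, leaving a balance of $4,032,000. Ulla then takes one-quarter of the balance ($1,008,000), for a total of $1,128,000. The remaining $3,024,000 passes to the descendants.
The descendants' portion ($3,024,000) is divided into 6 shares of $504,000: Ansel, Eira, Gideon, and Yseult each take $504,000; Quilla's $504,000 share passes to Quilla's issue; Oskar's $504,000 share passes to Oskar's issue.
Quilla's share ($504,000) is divided into 3 shares of $168,000: Quentin, Dayo, and Miko each take $168,000.
Oskar's share ($504,000) is divided into 4 shares of $126,000: Gita, Uzoma, and Hector each take $126,000; Kenji's $126,000 share passes to Kenji's issue.
Kenji's share ($126,000) passes entirely to Matthias.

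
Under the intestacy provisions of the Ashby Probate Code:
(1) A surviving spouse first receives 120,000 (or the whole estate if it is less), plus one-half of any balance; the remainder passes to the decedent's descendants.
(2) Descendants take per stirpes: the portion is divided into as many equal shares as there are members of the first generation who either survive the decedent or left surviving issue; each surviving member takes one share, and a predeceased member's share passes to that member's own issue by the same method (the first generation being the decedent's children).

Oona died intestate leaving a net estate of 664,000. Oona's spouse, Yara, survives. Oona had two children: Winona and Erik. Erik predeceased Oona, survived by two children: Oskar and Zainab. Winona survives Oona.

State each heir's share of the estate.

Yara first takes 120,000, leaving a balance of 544,000. Yara then takes one-half of the balance (272,000), for a total of 392,000. The remaining 272,000 passes to the descendants.
The descendants' portion (272,000) is divided into 2 shares of 136,000: Winona takes 136,000; Erik's 136,000 share passes to Erik's issue.
Erik's share (136,000) is divided into 2 shares of 68,000: Oskar and Zainab each take 68,000.

Yara: 392,000; Winona: 136,000; Oskar: 68,000; Zainab: 68,000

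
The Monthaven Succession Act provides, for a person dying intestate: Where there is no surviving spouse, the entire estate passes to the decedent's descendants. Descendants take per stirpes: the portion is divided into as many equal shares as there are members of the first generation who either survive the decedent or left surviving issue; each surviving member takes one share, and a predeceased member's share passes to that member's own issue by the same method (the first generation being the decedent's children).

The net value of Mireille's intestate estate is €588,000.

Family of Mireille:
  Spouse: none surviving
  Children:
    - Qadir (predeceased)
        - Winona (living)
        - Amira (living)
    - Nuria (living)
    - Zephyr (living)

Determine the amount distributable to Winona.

Winona receives €98,000.

The entire €588,000 passes to the descendants.
That amount (€588,000) is divided into 3 shares of €196,000: Nuria and Zephyr each take €196,000; Qadir's €196,000 share passes to Qadir's issue.
Qadir's share (€196,000) is divided into 2 shares of €98,000: Winona and Amira each take €98,000.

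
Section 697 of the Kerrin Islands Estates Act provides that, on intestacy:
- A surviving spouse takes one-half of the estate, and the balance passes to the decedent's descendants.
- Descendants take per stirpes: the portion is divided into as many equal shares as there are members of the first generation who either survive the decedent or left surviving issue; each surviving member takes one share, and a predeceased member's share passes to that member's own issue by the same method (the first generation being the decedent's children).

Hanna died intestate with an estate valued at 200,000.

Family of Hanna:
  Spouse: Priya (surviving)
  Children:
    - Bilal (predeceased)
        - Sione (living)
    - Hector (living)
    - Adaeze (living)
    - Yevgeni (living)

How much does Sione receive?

Priya takes one-half of 200,000 = 100,000. The remaining 100,000 passes to the descendants.
The descendants' portion (100,000) is divided into 4 shares of 25,000: Hector, Adaeze, and Yevgeni each take 25,000; Bilal's 25,000 share passes to Bilal's issue.
Bilal's share (25,000) passes entirely to Sione.

Sione receives 25,000.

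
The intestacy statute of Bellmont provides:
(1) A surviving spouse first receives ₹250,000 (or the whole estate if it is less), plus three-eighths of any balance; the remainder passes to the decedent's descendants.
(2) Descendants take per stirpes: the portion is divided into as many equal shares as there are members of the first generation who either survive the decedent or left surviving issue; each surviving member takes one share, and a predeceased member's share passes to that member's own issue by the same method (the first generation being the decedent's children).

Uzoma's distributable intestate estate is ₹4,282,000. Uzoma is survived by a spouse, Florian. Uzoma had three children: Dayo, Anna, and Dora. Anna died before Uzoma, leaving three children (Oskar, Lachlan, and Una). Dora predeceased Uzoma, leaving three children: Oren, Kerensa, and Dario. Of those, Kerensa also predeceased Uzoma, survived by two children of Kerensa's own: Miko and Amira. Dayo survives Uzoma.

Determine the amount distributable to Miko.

Florian first takes ₹250,000, leaving a balance of ₹4,032,000. Florian then takes three-eighths of the balance (₹1,512,000), for a total of ₹1,762,000. The remaining ₹2,520,000 passes to the descendants.
The descendants' portion (₹2,520,000) is divided into 3 shares of ₹840,000: Dayo takes ₹840,000; Anna's ₹840,000 share passes to Anna's issue; Dora's ₹840,000 share passes to Dora's issue.
Anna's share (₹840,000) is divided into 3 shares of ₹280,000: Oskar, Lachlan, and Una each take ₹280,000.
Dora's share (₹840,000) is divided into 3 shares of ₹280,000: Oren and Dario each take ₹280,000; Kerensa's ₹280,000 share passes to Kerensa's issue.
Kerensa's share (₹280,000) is divided into 2 shares of ₹140,000: Miko and Amira each take ₹140,000.

Miko receives ₹140,000.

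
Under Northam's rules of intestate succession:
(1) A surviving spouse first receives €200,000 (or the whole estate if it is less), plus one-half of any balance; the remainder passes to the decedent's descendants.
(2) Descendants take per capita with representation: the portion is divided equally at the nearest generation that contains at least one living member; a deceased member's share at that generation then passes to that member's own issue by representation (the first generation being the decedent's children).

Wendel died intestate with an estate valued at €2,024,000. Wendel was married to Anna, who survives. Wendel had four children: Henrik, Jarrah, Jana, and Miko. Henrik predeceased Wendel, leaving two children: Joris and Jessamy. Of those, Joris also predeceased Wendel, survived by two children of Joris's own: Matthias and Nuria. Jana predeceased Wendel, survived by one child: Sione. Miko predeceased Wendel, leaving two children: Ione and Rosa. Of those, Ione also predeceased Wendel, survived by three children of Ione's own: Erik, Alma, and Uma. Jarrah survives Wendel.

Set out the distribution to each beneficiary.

Anna first takes €200,000, leaving a balance of €1,824,000. Anna then takes one-half of the balance (€912,000), for a total of €1,112,000. The remaining €912,000 passes to the descendants.
The descendants' portion (€912,000) is divided into 4 shares of €228,000: Jarrah takes €228,000; Henrik's €228,000 share passes to Henrik's issue; Jana's €228,000 share passes to Jana's issue; Miko's €228,000 share passes to Miko's issue.
Henrik's share (€228,000) is divided into 2 shares of €114,000: Jessamy takes €114,000; Joris's €114,000 share passes to Joris's issue.
Joris's share (€114,000) is divided into 2 shares of €57,000: Matthias and Nuria each take €57,000.
Jana's share (€228,000) passes entirely to Sione.
Miko's share (€228,000) is divided into 2 shares of €114,000: Rosa takes €114,000; Ione's €114,000 share passes to Ione's issue.
Ione's share (€114,000) is divided into 3 shares of €38,000: Erik, Alma, and Uma each take €38,000.

Anna: €1,112,000; Matthias: €57,000; Nuria: €57,000; Jessamy: €114,000; Jarrah: €228,000; Sione: €228,000; Erik: €38,000; Alma: €38,000; Uma: €38,000; Rosa: €114,000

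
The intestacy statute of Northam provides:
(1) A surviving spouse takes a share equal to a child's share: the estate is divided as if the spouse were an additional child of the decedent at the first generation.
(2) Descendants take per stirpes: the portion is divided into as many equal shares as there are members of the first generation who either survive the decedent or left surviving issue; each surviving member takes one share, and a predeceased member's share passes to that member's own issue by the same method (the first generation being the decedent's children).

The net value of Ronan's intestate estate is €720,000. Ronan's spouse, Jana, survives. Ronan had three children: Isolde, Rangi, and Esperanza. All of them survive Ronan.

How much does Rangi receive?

Rangi receives €180,000.

The spouse counts as an additional share at the children's level, so there are 4 primary shares of €180,000. Jana takes one such share (€180,000).
The children's combined portion (€540,000) is divided into 3 shares of €180,000: Isolde, Rangi, and Esperanza each take €180,000.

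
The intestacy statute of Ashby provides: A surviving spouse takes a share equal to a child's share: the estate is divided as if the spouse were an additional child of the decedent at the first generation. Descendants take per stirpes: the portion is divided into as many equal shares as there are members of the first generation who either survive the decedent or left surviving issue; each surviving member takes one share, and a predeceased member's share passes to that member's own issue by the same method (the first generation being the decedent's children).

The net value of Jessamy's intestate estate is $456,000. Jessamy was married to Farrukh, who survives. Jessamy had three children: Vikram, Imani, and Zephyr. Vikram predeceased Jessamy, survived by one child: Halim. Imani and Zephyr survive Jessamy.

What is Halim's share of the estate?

Halim receives $114,000.

The spouse counts as an additional share at the children's level, so there are 4 primary shares of $114,000. Farrukh takes one such share ($114,000).
The children's combined portion ($342,000) is divided into 3 shares of $114,000: Imani and Zephyr each take $114,000; Vikram's $114,000 share passes to Vikram's issue.
Vikram's share ($114,000) passes entirely to Halim.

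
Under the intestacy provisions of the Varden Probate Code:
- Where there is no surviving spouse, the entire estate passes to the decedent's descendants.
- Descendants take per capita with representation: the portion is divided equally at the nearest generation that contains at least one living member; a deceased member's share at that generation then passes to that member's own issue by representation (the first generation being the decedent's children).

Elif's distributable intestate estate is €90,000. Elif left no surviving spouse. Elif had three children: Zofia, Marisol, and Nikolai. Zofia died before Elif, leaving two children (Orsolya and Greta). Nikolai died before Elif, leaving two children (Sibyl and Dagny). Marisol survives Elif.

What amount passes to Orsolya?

Orsolya receives €15,000.

The entire €90,000 passes to the descendants.
That amount (€90,000) is divided into 3 shares of €30,000: Marisol takes €30,000; Zofia's €30,000 share passes to Zofia's issue; Nikolai's €30,000 share passes to Nikolai's issue.
Zofia's share (€30,000) is divided into 2 shares of €15,000: Orsolya and Greta each take €15,000.
Nikolai's share (€30,000) is divided into 2 shares of €15,000: Sibyl and Dagny each take €15,000.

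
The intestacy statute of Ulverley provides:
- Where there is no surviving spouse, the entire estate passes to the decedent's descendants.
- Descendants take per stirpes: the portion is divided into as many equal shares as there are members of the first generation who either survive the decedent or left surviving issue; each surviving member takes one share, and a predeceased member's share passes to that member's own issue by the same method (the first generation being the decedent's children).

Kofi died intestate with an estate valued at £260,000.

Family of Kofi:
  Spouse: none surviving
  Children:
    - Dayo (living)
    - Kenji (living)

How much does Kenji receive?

Kenji receives £130,000.

The entire £260,000 passes to the descendants.
That amount (£260,000) is divided into 2 shares of £130,000: Dayo and Kenji each take £130,000.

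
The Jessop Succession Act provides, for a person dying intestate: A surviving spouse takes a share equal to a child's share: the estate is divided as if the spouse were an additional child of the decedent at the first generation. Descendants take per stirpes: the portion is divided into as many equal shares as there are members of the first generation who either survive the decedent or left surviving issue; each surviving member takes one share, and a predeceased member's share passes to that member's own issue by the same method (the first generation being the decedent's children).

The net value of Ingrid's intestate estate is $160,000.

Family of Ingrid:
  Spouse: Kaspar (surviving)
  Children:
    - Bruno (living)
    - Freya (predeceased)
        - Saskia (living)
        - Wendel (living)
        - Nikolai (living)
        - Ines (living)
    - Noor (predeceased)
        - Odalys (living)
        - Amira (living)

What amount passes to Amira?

Amira receives $20,000.

The spouse counts as an additional share at the children's level, so there are 4 primary shares of $40,000. Kaspar takes one such share ($40,000).
The children's combined portion ($120,000) is divided into 3 shares of $40,000: Bruno takes $40,000; Freya's $40,000 share passes to Freya's issue; Noor's $40,000 share passes to Noor's issue.
Freya's share ($40,000) is divided into 4 shares of $10,000: Saskia, Wendel, Nikolai, and Ines each take $10,000.
Noor's share ($40,000) is divided into 2 shares of $20,000: Odalys and Amira each take $20,000.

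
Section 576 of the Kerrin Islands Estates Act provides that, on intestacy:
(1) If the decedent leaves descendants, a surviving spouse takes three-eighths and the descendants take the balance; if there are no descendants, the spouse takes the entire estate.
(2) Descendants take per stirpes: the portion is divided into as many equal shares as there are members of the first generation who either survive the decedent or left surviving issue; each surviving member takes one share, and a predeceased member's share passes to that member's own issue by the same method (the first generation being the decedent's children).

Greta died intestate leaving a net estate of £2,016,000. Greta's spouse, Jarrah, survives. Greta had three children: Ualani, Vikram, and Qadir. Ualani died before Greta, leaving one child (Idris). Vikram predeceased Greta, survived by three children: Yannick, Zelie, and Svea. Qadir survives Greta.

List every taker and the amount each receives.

Jarrah takes three-eighths of £2,016,000 = £756,000. The remaining £1,260,000 passes to the descendants.
The descendants' portion (£1,260,000) is divided into 3 shares of £420,000: Qadir takes £420,000; Ualani's £420,000 share passes to Ualani's issue; Vikram's £420,000 share passes to Vikram's issue.
Ualani's share (£420,000) passes entirely to Idris.
Vikram's share (£420,000) is divided into 3 shares of £140,000: Yannick, Zelie, and Svea each take £140,000.

Jarrah: £756,000; Idris: £420,000; Yannick: £140,000; Zelie: £140,000; Svea: £140,000; Qadir: £420,000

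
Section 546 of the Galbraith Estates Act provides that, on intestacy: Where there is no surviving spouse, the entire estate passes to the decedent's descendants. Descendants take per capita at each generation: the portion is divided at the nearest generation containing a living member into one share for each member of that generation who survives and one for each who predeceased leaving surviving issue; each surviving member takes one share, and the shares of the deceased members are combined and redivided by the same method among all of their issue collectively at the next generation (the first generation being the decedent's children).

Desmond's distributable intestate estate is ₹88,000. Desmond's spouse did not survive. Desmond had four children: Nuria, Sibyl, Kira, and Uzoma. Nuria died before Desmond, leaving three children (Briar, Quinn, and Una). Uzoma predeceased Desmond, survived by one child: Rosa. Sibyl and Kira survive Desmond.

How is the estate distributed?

The entire ₹88,000 passes to the descendants.
That amount (₹88,000) is divided at the children's generation into 4 shares of ₹22,000. Sibyl and Kira each take ₹22,000. The 2 shares of the deceased (Nuria and Uzoma) are combined into a pool of ₹44,000.
That pool (₹44,000) is divided at the grandchildren's generation equally among Briar, Quinn, Una, and Rosa: ₹11,000 each.

Briar: ₹11,000; Quinn: ₹11,000; Una: ₹11,000; Sibyl: ₹22,000; Kira: ₹22,000; Rosa: ₹11,000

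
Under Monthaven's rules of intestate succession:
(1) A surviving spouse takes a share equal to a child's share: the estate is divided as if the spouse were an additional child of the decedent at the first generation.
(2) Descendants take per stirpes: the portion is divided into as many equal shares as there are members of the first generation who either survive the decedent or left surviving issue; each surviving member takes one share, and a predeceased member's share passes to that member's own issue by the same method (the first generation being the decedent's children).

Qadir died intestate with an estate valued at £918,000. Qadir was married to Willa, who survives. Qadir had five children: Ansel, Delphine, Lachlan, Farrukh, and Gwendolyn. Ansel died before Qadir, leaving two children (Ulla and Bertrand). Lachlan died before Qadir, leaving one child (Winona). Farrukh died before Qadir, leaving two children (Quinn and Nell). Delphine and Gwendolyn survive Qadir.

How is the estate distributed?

Willa: £153,000; Ulla: £76,500; Bertrand: £76,500; Delphine: £153,000; Winona: £153,000; Quinn: £76,500; Nell: £76,500; Gwendolyn: £153,000

The spouse counts as an additional share at the children's level, so there are 6 primary shares of £153,000. Willa takes one such share (£153,000).
The children's combined portion (£765,000) is divided into 5 shares of £153,000: Delphine and Gwendolyn each take £153,000; Ansel's £153,000 share passes to Ansel's issue; Lachlan's £153,000 share passes to Lachlan's issue; Farrukh's £153,000 share passes to Farrukh's issue.
Ansel's share (£153,000) is divided into 2 shares of £76,500: Ulla and Bertrand each take £76,500.
Lachlan's share (£153,000) passes entirely to Winona.
Farrukh's share (£153,000) is divided into 2 shares of £76,500: Quinn and Nell each take £76,500.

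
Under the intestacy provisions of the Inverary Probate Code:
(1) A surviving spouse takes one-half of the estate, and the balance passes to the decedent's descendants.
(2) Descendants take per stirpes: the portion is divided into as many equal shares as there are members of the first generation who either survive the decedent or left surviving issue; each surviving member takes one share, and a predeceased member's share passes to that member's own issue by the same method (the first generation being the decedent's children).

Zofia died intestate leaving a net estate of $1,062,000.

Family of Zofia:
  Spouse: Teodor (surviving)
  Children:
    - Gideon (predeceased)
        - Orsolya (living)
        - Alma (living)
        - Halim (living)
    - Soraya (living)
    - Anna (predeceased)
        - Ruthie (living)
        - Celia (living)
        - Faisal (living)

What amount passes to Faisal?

Faisal receives $59,000.

Teodor takes one-half of $1,062,000 = $531,000. The remaining $531,000 passes to the descendants.
The descendants' portion ($531,000) is divided into 3 shares of $177,000: Soraya takes $177,000; Gideon's $177,000 share passes to Gideon's issue; Anna's $177,000 share passes to Anna's issue.
Gideon's share ($177,000) is divided into 3 shares of $59,000: Orsolya, Alma, and Halim each take $59,000.
Anna's share ($177,000) is divided into 3 shares of $59,000: Ruthie, Celia, and Faisal each take $59,000.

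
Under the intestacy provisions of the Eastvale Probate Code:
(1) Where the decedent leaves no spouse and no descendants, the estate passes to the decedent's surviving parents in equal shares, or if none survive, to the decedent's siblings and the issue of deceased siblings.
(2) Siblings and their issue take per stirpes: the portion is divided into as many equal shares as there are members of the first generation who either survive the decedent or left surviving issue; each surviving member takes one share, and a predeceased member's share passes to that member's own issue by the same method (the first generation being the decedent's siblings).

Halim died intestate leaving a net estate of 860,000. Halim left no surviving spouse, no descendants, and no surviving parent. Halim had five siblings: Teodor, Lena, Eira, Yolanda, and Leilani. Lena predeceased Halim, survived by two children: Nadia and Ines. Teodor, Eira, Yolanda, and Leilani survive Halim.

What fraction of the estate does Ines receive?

The entire 860,000 passes to the siblings and their issue.
That amount (860,000) is divided into 5 shares of 172,000: Teodor, Eira, Yolanda, and Leilani each take 172,000; Lena's 172,000 share passes to Lena's issue.
Lena's share (172,000) is divided into 2 shares of 86,000: Nadia and Ines each take 86,000.

Ines receives 1/10 of the estate.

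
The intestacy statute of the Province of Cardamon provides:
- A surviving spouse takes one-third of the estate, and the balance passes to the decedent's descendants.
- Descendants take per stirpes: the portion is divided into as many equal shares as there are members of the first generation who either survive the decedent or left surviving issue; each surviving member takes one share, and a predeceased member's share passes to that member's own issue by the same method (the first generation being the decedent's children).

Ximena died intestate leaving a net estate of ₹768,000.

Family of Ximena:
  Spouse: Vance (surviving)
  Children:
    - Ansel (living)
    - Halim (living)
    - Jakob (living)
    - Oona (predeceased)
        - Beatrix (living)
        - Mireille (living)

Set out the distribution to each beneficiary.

Vance: ₹256,000; Ansel: ₹128,000; Halim: ₹128,000; Jakob: ₹128,000; Beatrix: ₹64,000; Mireille: ₹64,000

Vance takes one-third of ₹768,000 = ₹256,000. The remaining ₹512,000 passes to the descendants.
The descendants' portion (₹512,000) is divided into 4 shares of ₹128,000: Ansel, Halim, and Jakob each take ₹128,000; Oona's ₹128,000 share passes to Oona's issue.
Oona's share (₹128,000) is divided into 2 shares of ₹64,000: Beatrix and Mireille each take ₹64,000.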